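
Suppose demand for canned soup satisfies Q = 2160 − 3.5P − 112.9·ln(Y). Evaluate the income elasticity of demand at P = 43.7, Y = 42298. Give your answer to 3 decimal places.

At P = 43.7, Y = 42298: Q = 804.383.
Holding P constant, ∂Q/∂Y = -112.9/Y = -0.00266916.
η_Y = (∂Q/∂Y)·(Y/Q) = -0.00266916 × (42298/804.383) = -0.140.

-0.140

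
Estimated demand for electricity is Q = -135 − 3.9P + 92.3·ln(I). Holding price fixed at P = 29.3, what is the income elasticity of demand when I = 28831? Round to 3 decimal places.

0.132

At P = 29.3, I = 28831: Q = 698.578.
Holding P constant, ∂Q/∂I = 92.3/I = 0.00320142.
η_I = (∂Q/∂I)·(I/Q) = 0.00320142 × (28831/698.578) = 0.132.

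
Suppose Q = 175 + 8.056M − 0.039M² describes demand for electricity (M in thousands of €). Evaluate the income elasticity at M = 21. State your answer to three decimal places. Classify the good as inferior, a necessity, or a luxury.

At M = 21: Q = 326.9770.
dQ/dM = 8.056 − 0.078M = 6.41800.
η = (dQ/dM)·(M/Q) = 6.41800 × (21/326.9770) = 0.412.
0 < η < 1 ⇒ necessity.

0.412 (necessity)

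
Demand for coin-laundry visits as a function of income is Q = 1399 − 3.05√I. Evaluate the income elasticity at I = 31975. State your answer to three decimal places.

At I = 31975: Q = 853.613.
dQ/dI = -3.05/(2√I) = -0.00852834 at this income.
η = (dQ/dI)·(I/Q) = -0.00852834 × (31975/853.613) = -0.319.

-0.319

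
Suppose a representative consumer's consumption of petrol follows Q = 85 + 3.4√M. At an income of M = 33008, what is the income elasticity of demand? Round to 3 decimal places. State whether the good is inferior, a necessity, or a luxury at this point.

0.440 (necessity)

At M = 33008: Q = 702.716.
dQ/dM = 3.4/(2√M) = 0.00935706 at this income.
η = (dQ/dM)·(M/Q) = 0.00935706 × (33008/702.716) = 0.440.
Since 0 < η < 1, the good is a necessity.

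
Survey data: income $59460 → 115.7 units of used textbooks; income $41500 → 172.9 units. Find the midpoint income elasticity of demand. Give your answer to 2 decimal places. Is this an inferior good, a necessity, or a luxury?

-1.11 (inferior good)

ΔQ = 172.9 − 115.7 = 57.2; midpoint Q̄ = (115.7 + 172.9)/2 = 144.3.
ΔI = 41500 − 59460 = -17960; midpoint Ī = (59460 + 41500)/2 = 50480.
η = (ΔQ/Q̄) ÷ (ΔI/Ī) = (57.2/144.3) ÷ (-17960/50480) = -1.11.
η < 0 ⇒ inferior good.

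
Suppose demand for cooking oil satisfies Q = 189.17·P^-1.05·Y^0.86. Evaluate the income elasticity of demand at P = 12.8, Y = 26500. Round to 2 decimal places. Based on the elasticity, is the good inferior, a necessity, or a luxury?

0.86 (necessity)

For a multiplicative demand Q = A·P^α·Y^β, the income elasticity is β everywhere.
Here β = 0.86, so η = 0.86.
Since 0 < η < 1, this is a necessity.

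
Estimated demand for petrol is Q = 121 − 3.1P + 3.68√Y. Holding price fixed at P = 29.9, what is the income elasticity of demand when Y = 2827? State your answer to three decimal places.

At P = 29.9, Y = 2827: Q = 223.974.
Holding P constant, ∂Q/∂Y = 3.68/(2√Y) = 0.0346063.
η_Y = (∂Q/∂Y)·(Y/Q) = 0.0346063 × (2827/223.974) = 0.437.

0.437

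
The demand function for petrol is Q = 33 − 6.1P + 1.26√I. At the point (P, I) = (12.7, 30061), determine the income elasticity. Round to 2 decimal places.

At P = 12.7, I = 30061: Q = 173.990.
Holding P constant, ∂Q/∂I = 1.26/(2√I) = 0.00363361.
η_I = (∂Q/∂I)·(I/Q) = 0.00363361 × (30061/173.990) = 0.63.

0.63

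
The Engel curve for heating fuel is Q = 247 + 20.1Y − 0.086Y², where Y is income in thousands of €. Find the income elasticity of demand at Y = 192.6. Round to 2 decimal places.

-2.70

At Y = 192.6: Q = 928.1106.
dQ/dY = 20.1 − 0.172Y = -13.02720.
η = (dQ/dY)·(Y/Q) = -13.02720 × (192.6/928.1106) = -2.70.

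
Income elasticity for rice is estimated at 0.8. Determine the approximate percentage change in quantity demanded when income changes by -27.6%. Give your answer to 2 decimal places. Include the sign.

%ΔQ ≈ η × %ΔI = 0.8 × (-27.6%) = -22.08%.

-22.08%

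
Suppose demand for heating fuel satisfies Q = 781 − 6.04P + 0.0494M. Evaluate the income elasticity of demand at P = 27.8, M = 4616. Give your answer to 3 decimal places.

0.271

At P = 27.8, M = 4616: Q = 841.118.
Holding P constant, ∂Q/∂M = 0.0494.
η_M = (∂Q/∂M)·(M/Q) = 0.0494 × (4616/841.118) = 0.271.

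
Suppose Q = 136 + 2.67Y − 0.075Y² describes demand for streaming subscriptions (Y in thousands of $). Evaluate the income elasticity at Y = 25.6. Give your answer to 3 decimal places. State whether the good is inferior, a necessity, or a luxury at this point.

At Y = 25.6: Q = 155.2000.
dQ/dY = 2.67 − 0.15Y = -1.17000.
η = (dQ/dY)·(Y/Q) = -1.17000 × (25.6/155.2000) = -0.193.
η < 0 ⇒ inferior good.

-0.193 (inferior good)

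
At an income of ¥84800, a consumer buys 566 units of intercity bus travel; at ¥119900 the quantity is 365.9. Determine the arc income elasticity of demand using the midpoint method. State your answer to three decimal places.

-1.252

ΔQ = 365.9 − 566 = -200.1; midpoint Q̄ = (566 + 365.9)/2 = 465.95.
ΔI = 119900 − 84800 = 35100; midpoint Ī = (84800 + 119900)/2 = 102350.
η = (ΔQ/Q̄) ÷ (ΔI/Ī) = (-200.1/465.95) ÷ (35100/102350) = -1.252.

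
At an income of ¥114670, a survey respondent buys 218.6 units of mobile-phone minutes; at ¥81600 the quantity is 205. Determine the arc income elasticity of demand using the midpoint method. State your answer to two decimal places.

0.19

ΔQ = 205 − 218.6 = -13.6; midpoint Q̄ = (218.6 + 205)/2 = 211.8.
ΔI = 81600 − 114670 = -33070; midpoint Ī = (114670 + 81600)/2 = 98135.
η = (ΔQ/Q̄) ÷ (ΔI/Ī) = (-13.6/211.8) ÷ (-33070/98135) = 0.19.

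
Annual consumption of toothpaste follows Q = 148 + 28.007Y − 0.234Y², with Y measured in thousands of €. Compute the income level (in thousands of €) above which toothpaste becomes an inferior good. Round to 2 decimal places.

59.84

dQ/dY = 28.007 − 0.468Y.
The good is inferior where dQ/dY < 0. Setting dQ/dY = 0 gives Y = 28.007 / 0.468 = 59.84.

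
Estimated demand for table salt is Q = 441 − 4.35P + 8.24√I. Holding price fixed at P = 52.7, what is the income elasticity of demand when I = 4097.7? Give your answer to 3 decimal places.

At P = 52.7, I = 4097.7: Q = 739.224.
Holding P constant, ∂Q/∂I = 8.24/(2√I) = 0.0643616.
η_I = (∂Q/∂I)·(I/Q) = 0.0643616 × (4097.7/739.224) = 0.357.

0.357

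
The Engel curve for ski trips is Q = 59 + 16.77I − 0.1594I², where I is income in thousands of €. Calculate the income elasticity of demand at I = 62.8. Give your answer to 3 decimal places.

-0.422

At I = 62.8: Q = 483.5079.
dQ/dI = 16.77 − 0.3188I = -3.25064.
η = (dQ/dI)·(I/Q) = -3.25064 × (62.8/483.5079) = -0.422.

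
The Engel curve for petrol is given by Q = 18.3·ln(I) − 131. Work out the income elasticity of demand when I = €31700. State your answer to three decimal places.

0.312

At I = 31700: Q = 58.663.
dQ/dI = 18.3/I = 0.000577287 at this income.
η = (dQ/dI)·(I/Q) = 0.000577287 × (31700/58.663) = 0.312.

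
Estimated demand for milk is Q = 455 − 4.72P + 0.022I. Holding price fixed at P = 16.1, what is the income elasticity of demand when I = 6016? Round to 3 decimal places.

At P = 16.1, I = 6016: Q = 511.360.
Holding P constant, ∂Q/∂I = 0.022.
η_I = (∂Q/∂I)·(I/Q) = 0.022 × (6016/511.360) = 0.259.

0.259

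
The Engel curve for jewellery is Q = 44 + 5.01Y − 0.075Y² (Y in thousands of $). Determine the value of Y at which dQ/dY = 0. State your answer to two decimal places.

33.40

dQ/dY = 5.01 − 0.15Y.
The good is inferior where dQ/dY < 0. Setting dQ/dY = 0 gives Y = 5.01 / 0.15 = 33.40.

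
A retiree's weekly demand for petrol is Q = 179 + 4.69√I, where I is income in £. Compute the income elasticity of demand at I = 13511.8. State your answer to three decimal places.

At I = 13511.8: Q = 724.167.
dQ/dI = 4.69/(2√I) = 0.0201737 at this income.
η = (dQ/dI)·(I/Q) = 0.0201737 × (13511.8/724.167) = 0.376.

0.376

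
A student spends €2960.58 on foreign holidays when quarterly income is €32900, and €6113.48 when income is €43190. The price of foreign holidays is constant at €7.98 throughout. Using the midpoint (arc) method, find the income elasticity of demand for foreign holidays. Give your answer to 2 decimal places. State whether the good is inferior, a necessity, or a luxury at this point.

With a constant price, Q₁ = 2960.58/7.98 = 371.000 and Q₂ = 6113.48/7.98 = 766.100 (equivalently, work directly with expenditure since P cancels).
Midpoint %ΔQ = (6113.48 − 2960.58)/4537.03 = 0.69493; midpoint %ΔI = (43190 − 32900)/38045 = 0.27047.
η = 0.69493 / 0.27047 = 2.57.
η > 1 ⇒ luxury.

2.57 (luxury)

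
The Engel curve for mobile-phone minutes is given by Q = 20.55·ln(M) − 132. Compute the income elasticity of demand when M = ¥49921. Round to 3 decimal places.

0.228

At M = 49921: Q = 90.314.
dQ/dM = 20.55/M = 0.00041165 at this income.
η = (dQ/dM)·(M/Q) = 0.00041165 × (49921/90.314) = 0.228.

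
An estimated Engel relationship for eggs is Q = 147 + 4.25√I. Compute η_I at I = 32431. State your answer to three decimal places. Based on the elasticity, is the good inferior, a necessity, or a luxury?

0.419 (necessity)

At I = 32431: Q = 912.366.
dQ/dI = 4.25/(2√I) = 0.0117999 at this income.
η = (dQ/dI)·(I/Q) = 0.0117999 × (32431/912.366) = 0.419.
Since 0 < η < 1, the good is a necessity.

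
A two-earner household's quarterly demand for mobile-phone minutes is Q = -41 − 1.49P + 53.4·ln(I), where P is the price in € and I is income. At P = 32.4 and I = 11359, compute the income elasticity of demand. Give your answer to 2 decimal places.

0.13

At P = 32.4, I = 11359: Q = 409.361.
Holding P constant, ∂Q/∂I = 53.4/I = 0.00470112.
η_I = (∂Q/∂I)·(I/Q) = 0.00470112 × (11359/409.361) = 0.13.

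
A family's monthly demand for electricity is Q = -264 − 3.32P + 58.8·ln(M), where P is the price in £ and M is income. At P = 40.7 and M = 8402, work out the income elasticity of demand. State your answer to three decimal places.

At P = 40.7, M = 8402: Q = 132.206.
Holding P constant, ∂Q/∂M = 58.8/M = 0.00699833.
η_M = (∂Q/∂M)·(M/Q) = 0.00699833 × (8402/132.206) = 0.445.

0.445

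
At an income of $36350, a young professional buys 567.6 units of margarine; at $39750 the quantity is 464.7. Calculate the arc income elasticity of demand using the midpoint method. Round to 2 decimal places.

ΔQ = 464.7 − 567.6 = -102.9; midpoint Q̄ = (567.6 + 464.7)/2 = 516.15.
ΔI = 39750 − 36350 = 3400; midpoint Ī = (36350 + 39750)/2 = 38050.
η = (ΔQ/Q̄) ÷ (ΔI/Ī) = (-102.9/516.15) ÷ (3400/38050) = -2.23.

-2.23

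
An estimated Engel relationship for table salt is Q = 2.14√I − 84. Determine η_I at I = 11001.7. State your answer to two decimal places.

At I = 11001.7: Q = 140.462.
dQ/dI = 2.14/(2√I) = 0.0102013 at this income.
η = (dQ/dI)·(I/Q) = 0.0102013 × (11001.7/140.462) = 0.80.

0.80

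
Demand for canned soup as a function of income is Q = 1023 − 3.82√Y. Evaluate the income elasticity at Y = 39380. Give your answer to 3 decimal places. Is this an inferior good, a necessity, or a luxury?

-1.431 (inferior good)

At Y = 39380: Q = 264.944.
dQ/dY = -3.82/(2√Y) = -0.00962488 at this income.
η = (dQ/dY)·(Y/Q) = -0.00962488 × (39380/264.944) = -1.431.
Since η < 0, the good is an inferior good.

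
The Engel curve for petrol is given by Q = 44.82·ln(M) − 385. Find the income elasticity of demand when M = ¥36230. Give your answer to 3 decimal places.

0.524

At M = 36230: Q = 85.504.
dQ/dM = 44.82/M = 0.0012371 at this income.
η = (dQ/dM)·(M/Q) = 0.0012371 × (36230/85.504) = 0.524.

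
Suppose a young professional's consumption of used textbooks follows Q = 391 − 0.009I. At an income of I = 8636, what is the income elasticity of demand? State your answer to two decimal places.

At I = 8636: Q = 313.276.
dQ/dI = −0.009.
η = (dQ/dI)·(I/Q) = -0.009 × (8636/313.276) = -0.25.

-0.25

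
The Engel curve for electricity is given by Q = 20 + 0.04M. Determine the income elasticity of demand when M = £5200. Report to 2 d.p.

At M = 5200: Q = 228.000.
dQ/dM = 0.04.
η = (dQ/dM)·(M/Q) = 0.04 × (5200/228.000) = 0.91.

0.91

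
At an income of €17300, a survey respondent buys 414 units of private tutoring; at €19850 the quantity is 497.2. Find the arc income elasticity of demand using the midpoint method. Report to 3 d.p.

1.330

ΔQ = 497.2 − 414 = 83.2; midpoint Q̄ = (414 + 497.2)/2 = 455.6.
ΔI = 19850 − 17300 = 2550; midpoint Ī = (17300 + 19850)/2 = 18575.
η = (ΔQ/Q̄) ÷ (ΔI/Ī) = (83.2/455.6) ÷ (2550/18575) = 1.330.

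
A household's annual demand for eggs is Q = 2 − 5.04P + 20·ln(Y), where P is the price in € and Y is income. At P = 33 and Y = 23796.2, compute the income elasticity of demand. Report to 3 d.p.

At P = 33, Y = 23796.2: Q = 37.226.
Holding P constant, ∂Q/∂Y = 20/Y = 0.00084047.
η_Y = (∂Q/∂Y)·(Y/Q) = 0.00084047 × (23796.2/37.226) = 0.537.

0.537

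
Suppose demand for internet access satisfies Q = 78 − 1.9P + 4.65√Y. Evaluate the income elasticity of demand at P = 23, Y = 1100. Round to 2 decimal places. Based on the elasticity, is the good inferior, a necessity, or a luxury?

0.41 (necessity)

At P = 23, Y = 1100: Q = 188.523.
Holding P constant, ∂Q/∂Y = 4.65/(2√Y) = 0.0701014.
η_Y = (∂Q/∂Y)·(Y/Q) = 0.0701014 × (1100/188.523) = 0.41.
Since 0 < η < 1, this is a necessity.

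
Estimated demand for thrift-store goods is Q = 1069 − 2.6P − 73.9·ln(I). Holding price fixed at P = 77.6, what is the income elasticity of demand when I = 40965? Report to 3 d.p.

At P = 77.6, I = 40965: Q = 82.387.
Holding P constant, ∂Q/∂I = -73.9/I = -0.00180398.
η_I = (∂Q/∂I)·(I/Q) = -0.00180398 × (40965/82.387) = -0.897.

-0.897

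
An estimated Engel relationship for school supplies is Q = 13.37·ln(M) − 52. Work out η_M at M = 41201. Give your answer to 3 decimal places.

0.148

At M = 41201: Q = 90.073.
dQ/dM = 13.37/M = 0.000324507 at this income.
η = (dQ/dM)·(M/Q) = 0.000324507 × (41201/90.073) = 0.148.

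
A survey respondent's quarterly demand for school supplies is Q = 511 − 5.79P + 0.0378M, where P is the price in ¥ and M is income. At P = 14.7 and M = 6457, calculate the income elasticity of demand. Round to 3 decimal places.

0.364

At P = 14.7, M = 6457: Q = 669.962.
Holding P constant, ∂Q/∂M = 0.0378.
η_M = (∂Q/∂M)·(M/Q) = 0.0378 × (6457/669.962) = 0.364.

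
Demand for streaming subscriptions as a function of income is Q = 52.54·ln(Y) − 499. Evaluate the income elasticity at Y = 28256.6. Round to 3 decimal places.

1.331

At Y = 28256.6: Q = 39.487.
dQ/dY = 52.54/Y = 0.00185939 at this income.
η = (dQ/dY)·(Y/Q) = 0.00185939 × (28256.6/39.487) = 1.331.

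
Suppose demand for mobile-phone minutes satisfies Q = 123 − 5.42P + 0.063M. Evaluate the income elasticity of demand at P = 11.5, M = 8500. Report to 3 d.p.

At P = 11.5, M = 8500: Q = 596.170.
Holding P constant, ∂Q/∂M = 0.063.
η_M = (∂Q/∂M)·(M/Q) = 0.063 × (8500/596.170) = 0.898.

0.898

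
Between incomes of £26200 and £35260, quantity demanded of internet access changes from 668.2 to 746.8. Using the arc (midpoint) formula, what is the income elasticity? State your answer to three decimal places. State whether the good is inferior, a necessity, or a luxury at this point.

0.377 (necessity)

ΔQ = 746.8 − 668.2 = 78.6; midpoint Q̄ = (668.2 + 746.8)/2 = 707.5.
ΔI = 35260 − 26200 = 9060; midpoint Ī = (26200 + 35260)/2 = 30730.
η = (ΔQ/Q̄) ÷ (ΔI/Ī) = (78.6/707.5) ÷ (9060/30730) = 0.377.
0 < η < 1 ⇒ necessity.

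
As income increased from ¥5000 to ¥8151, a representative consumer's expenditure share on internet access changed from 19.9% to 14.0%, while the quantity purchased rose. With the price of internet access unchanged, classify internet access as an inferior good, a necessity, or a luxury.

necessity

Quantity rises but the budget share falls as income rises, so 0 < η < 1.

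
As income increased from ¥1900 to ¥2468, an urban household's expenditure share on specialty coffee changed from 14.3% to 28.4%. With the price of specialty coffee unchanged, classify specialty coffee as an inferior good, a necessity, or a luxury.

The budget share rises as income rises, so η > 1.

luxury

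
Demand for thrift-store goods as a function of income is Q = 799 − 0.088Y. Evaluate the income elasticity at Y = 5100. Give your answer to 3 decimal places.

At Y = 5100: Q = 350.200.
dQ/dY = −0.088.
η = (dQ/dY)·(Y/Q) = -0.088 × (5100/350.200) = -1.282.

-1.282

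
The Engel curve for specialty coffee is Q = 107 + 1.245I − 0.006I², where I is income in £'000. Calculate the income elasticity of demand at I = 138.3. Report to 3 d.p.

-0.349

At I = 138.3: Q = 164.4222.
dQ/dI = 1.245 − 0.012I = -0.41460.
η = (dQ/dI)·(I/Q) = -0.41460 × (138.3/164.4222) = -0.349.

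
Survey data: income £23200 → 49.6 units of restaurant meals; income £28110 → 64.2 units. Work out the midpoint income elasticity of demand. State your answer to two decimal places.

1.34

ΔQ = 64.2 − 49.6 = 14.6; midpoint Q̄ = (49.6 + 64.2)/2 = 56.9.
ΔI = 28110 − 23200 = 4910; midpoint Ī = (23200 + 28110)/2 = 25655.
η = (ΔQ/Q̄) ÷ (ΔI/Ī) = (14.6/56.9) ÷ (4910/25655) = 1.34.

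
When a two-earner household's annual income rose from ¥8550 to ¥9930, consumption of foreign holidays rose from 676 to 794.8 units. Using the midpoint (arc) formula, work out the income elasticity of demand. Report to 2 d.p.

ΔQ = 794.8 − 676 = 118.8; midpoint Q̄ = (676 + 794.8)/2 = 735.4.
ΔI = 9930 − 8550 = 1380; midpoint Ī = (8550 + 9930)/2 = 9240.
η = (ΔQ/Q̄) ÷ (ΔI/Ī) = (118.8/735.4) ÷ (1380/9240) = 1.08.

1.08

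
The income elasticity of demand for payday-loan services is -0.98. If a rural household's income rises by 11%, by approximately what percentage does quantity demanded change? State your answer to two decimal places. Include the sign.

%ΔQ ≈ η × %ΔI = -0.98 × 11% = -10.78%.

-10.78%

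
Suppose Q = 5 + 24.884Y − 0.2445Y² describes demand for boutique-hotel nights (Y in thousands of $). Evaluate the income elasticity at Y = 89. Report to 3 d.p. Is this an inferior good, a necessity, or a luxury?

At Y = 89: Q = 282.9915.
dQ/dY = 24.884 − 0.489Y = -18.63700.
η = (dQ/dY)·(Y/Q) = -18.63700 × (89/282.9915) = -5.861.
η < 0 ⇒ inferior good.

-5.861 (inferior good)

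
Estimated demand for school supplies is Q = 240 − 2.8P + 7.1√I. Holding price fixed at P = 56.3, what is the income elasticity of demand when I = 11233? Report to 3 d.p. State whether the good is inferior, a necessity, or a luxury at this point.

0.451 (necessity)

At P = 56.3, I = 11233: Q = 834.860.
Holding P constant, ∂Q/∂I = 7.1/(2√I) = 0.033495.
η_I = (∂Q/∂I)·(I/Q) = 0.033495 × (11233/834.860) = 0.451.
Since 0 < η < 1, this is a necessity.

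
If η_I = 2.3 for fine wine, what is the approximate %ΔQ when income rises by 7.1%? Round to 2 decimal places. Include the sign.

%ΔQ ≈ η × %ΔI = 2.3 × 7.1% = 16.33%.

16.33%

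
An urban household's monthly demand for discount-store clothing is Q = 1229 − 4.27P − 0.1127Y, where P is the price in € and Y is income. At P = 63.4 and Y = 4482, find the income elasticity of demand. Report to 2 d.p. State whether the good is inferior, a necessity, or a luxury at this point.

At P = 63.4, Y = 4482: Q = 453.161.
Holding P constant, ∂Q/∂Y = −0.1127.
η_Y = (∂Q/∂Y)·(Y/Q) = -0.1127 × (4482/453.161) = -1.11.
Since η < 0, this is an inferior good.

-1.11 (inferior good)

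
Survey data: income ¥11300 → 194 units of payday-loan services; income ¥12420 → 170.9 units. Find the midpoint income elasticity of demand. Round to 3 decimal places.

ΔQ = 170.9 − 194 = -23.1; midpoint Q̄ = (194 + 170.9)/2 = 182.45.
ΔI = 12420 − 11300 = 1120; midpoint Ī = (11300 + 12420)/2 = 11860.
η = (ΔQ/Q̄) ÷ (ΔI/Ī) = (-23.1/182.45) ÷ (1120/11860) = -1.341.

-1.341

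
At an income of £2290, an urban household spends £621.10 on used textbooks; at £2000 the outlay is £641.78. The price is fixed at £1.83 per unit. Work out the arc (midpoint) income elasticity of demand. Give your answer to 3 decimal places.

-0.242

With a constant price, Q₁ = 621.10/1.83 = 339.399 and Q₂ = 641.78/1.83 = 350.699 (equivalently, work directly with expenditure since P cancels).
Midpoint %ΔQ = (641.78 − 621.10)/631.44 = 0.03275; midpoint %ΔI = (2000 − 2290)/2145 = -0.13520.
η = 0.03275 / -0.13520 = -0.242.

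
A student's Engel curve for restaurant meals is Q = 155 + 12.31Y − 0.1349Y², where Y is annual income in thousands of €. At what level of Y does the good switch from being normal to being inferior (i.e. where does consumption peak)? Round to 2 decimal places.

45.63

dQ/dY = 12.31 − 0.2698Y.
The good is inferior where dQ/dY < 0. Setting dQ/dY = 0 gives Y = 12.31 / 0.2698 = 45.63.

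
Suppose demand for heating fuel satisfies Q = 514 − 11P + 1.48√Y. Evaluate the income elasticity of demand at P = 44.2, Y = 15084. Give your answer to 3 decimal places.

0.434

At P = 44.2, Y = 15084: Q = 209.569.
Holding P constant, ∂Q/∂Y = 1.48/(2√Y) = 0.00602523.
η_Y = (∂Q/∂Y)·(Y/Q) = 0.00602523 × (15084/209.569) = 0.434.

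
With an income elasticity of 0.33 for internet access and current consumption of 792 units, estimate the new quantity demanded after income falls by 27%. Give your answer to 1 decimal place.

721.4

%ΔQ ≈ η × %ΔI = 0.33 × (-27%) = -8.91%.
New Q ≈ 792 × (1 − 0.0891) = 721.4.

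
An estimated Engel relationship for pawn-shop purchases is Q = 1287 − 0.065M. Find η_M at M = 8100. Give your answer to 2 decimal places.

At M = 8100: Q = 760.500.
dQ/dM = −0.065.
η = (dQ/dM)·(M/Q) = -0.065 × (8100/760.500) = -0.69.

-0.69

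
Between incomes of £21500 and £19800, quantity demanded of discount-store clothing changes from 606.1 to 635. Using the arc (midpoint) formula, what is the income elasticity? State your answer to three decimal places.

-0.566

ΔQ = 635 − 606.1 = 28.9; midpoint Q̄ = (606.1 + 635)/2 = 620.55.
ΔI = 19800 − 21500 = -1700; midpoint Ī = (21500 + 19800)/2 = 20650.
η = (ΔQ/Q̄) ÷ (ΔI/Ī) = (28.9/620.55) ÷ (-1700/20650) = -0.566.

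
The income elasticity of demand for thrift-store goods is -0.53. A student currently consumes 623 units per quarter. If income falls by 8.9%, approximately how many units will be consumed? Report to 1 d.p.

%ΔQ ≈ η × %ΔI = -0.53 × (-8.9%) = 4.717%.
New Q ≈ 623 × (1 + 0.04717) = 652.4.

652.4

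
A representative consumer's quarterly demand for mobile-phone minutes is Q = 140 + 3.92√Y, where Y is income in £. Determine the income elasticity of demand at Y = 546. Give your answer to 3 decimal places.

0.198

At Y = 546: Q = 231.597.
dQ/dY = 3.92/(2√Y) = 0.0838803 at this income.
η = (dQ/dY)·(Y/Q) = 0.0838803 × (546/231.597) = 0.198.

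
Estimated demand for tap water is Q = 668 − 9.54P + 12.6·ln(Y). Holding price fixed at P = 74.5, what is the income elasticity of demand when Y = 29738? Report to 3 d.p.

0.145

At P = 74.5, Y = 29738: Q = 87.052.
Holding P constant, ∂Q/∂Y = 12.6/Y = 0.0004237.
η_Y = (∂Q/∂Y)·(Y/Q) = 0.0004237 × (29738/87.052) = 0.145.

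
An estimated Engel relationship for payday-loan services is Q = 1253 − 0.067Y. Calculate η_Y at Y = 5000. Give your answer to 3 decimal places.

At Y = 5000: Q = 918.000.
dQ/dY = −0.067.
η = (dQ/dY)·(Y/Q) = -0.067 × (5000/918.000) = -0.365.

-0.365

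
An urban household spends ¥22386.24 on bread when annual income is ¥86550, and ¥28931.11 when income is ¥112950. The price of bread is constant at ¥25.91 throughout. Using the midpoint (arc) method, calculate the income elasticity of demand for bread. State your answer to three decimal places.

0.964

With a constant price, Q₁ = 22386.24/25.91 = 864.000 and Q₂ = 28931.11/25.91 = 1116.600 (equivalently, work directly with expenditure since P cancels).
Midpoint %ΔQ = (28931.11 − 22386.24)/25658.68 = 0.25507; midpoint %ΔI = (112950 − 86550)/99750 = 0.26466.
η = 0.25507 / 0.26466 = 0.964.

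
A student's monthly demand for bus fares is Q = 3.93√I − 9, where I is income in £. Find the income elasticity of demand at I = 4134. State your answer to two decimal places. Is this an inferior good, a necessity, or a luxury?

At I = 4134: Q = 243.684.
dQ/dI = 3.93/(2√I) = 0.0305617 at this income.
η = (dQ/dI)·(I/Q) = 0.0305617 × (4134/243.684) = 0.52.
Since 0 < η < 1, the good is a necessity.

0.52 (necessity)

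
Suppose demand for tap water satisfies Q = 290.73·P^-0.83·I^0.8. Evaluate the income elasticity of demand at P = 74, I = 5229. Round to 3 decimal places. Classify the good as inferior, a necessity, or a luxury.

For a multiplicative demand Q = A·P^α·I^β, the income elasticity is β everywhere.
Here β = 0.8, so η = 0.800.
Since 0 < η < 1, this is a necessity.

0.800 (necessity)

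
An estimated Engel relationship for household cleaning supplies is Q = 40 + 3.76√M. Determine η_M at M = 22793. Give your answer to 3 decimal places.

0.467

At M = 22793: Q = 607.660.
dQ/dM = 3.76/(2√M) = 0.0124525 at this income.
η = (dQ/dM)·(M/Q) = 0.0124525 × (22793/607.660) = 0.467.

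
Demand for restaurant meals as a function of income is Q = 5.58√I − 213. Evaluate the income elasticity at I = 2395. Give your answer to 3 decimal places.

At I = 2395: Q = 60.078.
dQ/dI = 5.58/(2√I) = 0.0570101 at this income.
η = (dQ/dI)·(I/Q) = 0.0570101 × (2395/60.078) = 2.273.

2.273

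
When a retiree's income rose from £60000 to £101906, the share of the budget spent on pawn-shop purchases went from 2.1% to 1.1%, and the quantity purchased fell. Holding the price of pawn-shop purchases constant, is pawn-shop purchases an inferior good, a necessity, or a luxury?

Quantity demanded falls as income rises, so η < 0.

inferior good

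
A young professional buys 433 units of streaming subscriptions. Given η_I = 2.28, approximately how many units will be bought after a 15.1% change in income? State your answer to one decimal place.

%ΔQ ≈ η × %ΔI = 2.28 × 15.1% = 34.428%.
New Q ≈ 433 × (1 + 0.34428) = 582.1.

582.1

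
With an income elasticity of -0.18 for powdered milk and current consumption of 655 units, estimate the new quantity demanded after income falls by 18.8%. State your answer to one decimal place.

%ΔQ ≈ η × %ΔI = -0.18 × (-18.8%) = 3.384%.
New Q ≈ 655 × (1 + 0.03384) = 677.2.

677.2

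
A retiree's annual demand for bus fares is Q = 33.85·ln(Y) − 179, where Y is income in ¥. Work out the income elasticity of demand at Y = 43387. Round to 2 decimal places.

At Y = 43387: Q = 182.447.
dQ/dY = 33.85/Y = 0.000780188 at this income.
η = (dQ/dY)·(Y/Q) = 0.000780188 × (43387/182.447) = 0.19.

0.19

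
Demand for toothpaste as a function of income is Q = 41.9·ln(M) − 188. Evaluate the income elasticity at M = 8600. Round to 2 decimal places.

0.22

At M = 8600: Q = 191.594.
dQ/dM = 41.9/M = 0.00487209 at this income.
η = (dQ/dM)·(M/Q) = 0.00487209 × (8600/191.594) = 0.22.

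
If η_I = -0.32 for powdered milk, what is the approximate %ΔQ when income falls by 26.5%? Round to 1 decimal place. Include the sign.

8.5%

%ΔQ ≈ η × %ΔI = -0.32 × (-26.5%) = 8.5%.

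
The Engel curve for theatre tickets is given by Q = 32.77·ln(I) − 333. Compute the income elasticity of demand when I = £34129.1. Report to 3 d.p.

3.621

At I = 34129.1: Q = 9.050.
dQ/dI = 32.77/I = 0.000960178 at this income.
η = (dQ/dI)·(I/Q) = 0.000960178 × (34129.1/9.050) = 3.621.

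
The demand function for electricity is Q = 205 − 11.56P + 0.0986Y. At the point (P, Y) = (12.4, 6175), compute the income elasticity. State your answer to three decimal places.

At P = 12.4, Y = 6175: Q = 670.511.
Holding P constant, ∂Q/∂Y = 0.0986.
η_Y = (∂Q/∂Y)·(Y/Q) = 0.0986 × (6175/670.511) = 0.908.

0.908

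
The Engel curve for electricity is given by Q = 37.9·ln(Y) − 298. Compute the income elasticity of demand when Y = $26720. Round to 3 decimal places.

At Y = 26720: Q = 88.321.
dQ/dY = 37.9/Y = 0.00141841 at this income.
η = (dQ/dY)·(Y/Q) = 0.00141841 × (26720/88.321) = 0.429.

0.429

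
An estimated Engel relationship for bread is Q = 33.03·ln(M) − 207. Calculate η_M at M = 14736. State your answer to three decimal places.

0.300

At M = 14736: Q = 110.024.
dQ/dM = 33.03/M = 0.00224145 at this income.
η = (dQ/dM)·(M/Q) = 0.00224145 × (14736/110.024) = 0.300.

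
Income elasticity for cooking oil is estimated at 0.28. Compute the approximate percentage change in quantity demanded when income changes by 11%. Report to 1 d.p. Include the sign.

3.1%

%ΔQ ≈ η × %ΔI = 0.28 × 11% = 3.1%.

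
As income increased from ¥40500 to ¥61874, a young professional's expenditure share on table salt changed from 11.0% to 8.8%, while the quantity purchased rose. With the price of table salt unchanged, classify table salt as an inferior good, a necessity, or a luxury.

Quantity rises but the budget share falls as income rises, so 0 < η < 1.

necessity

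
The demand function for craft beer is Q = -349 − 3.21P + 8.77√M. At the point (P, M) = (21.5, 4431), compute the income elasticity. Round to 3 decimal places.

1.761

At P = 21.5, M = 4431: Q = 165.767.
Holding P constant, ∂Q/∂M = 8.77/(2√M) = 0.0658747.
η_M = (∂Q/∂M)·(M/Q) = 0.0658747 × (4431/165.767) = 1.761.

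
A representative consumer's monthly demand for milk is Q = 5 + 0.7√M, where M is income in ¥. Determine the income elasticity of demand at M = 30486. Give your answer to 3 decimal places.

0.480

At M = 30486: Q = 127.222.
dQ/dM = 0.7/(2√M) = 0.00200455 at this income.
η = (dQ/dM)·(M/Q) = 0.00200455 × (30486/127.222) = 0.480.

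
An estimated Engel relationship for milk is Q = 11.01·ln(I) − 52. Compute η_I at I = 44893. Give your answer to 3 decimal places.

0.167

At I = 44893: Q = 65.940.
dQ/dI = 11.01/I = 0.00024525 at this income.
η = (dQ/dI)·(I/Q) = 0.00024525 × (44893/65.940) = 0.167.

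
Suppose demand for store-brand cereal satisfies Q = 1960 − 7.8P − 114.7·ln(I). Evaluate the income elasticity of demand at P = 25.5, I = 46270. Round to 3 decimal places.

-0.217

At P = 25.5, I = 46270: Q = 528.964.
Holding P constant, ∂Q/∂I = -114.7/I = -0.00247893.
η_I = (∂Q/∂I)·(I/Q) = -0.00247893 × (46270/528.964) = -0.217.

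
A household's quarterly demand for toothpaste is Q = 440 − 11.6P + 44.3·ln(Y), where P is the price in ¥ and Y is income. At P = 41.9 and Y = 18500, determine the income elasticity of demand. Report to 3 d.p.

At P = 41.9, Y = 18500: Q = 389.231.
Holding P constant, ∂Q/∂Y = 44.3/Y = 0.00239459.
η_Y = (∂Q/∂Y)·(Y/Q) = 0.00239459 × (18500/389.231) = 0.114.

0.114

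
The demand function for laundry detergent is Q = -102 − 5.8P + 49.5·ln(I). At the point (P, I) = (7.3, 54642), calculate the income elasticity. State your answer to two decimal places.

At P = 7.3, I = 54642: Q = 395.634.
Holding P constant, ∂Q/∂I = 49.5/I = 0.000905897.
η_I = (∂Q/∂I)·(I/Q) = 0.000905897 × (54642/395.634) = 0.13.

0.13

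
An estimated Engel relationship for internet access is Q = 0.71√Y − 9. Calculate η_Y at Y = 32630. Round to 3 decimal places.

At Y = 32630: Q = 119.253.
dQ/dY = 0.71/(2√Y) = 0.00196526 at this income.
η = (dQ/dY)·(Y/Q) = 0.00196526 × (32630/119.253) = 0.538.

0.538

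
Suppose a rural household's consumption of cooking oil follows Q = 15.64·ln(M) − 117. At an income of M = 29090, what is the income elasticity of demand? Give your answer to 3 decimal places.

0.357

At M = 29090: Q = 43.750.
dQ/dM = 15.64/M = 0.000537642 at this income.
η = (dQ/dM)·(M/Q) = 0.000537642 × (29090/43.750) = 0.357.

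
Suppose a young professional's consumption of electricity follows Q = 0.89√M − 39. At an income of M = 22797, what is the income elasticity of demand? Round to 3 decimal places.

0.704

At M = 22797: Q = 95.378.
dQ/dM = 0.89/(2√M) = 0.00294728 at this income.
η = (dQ/dM)·(M/Q) = 0.00294728 × (22797/95.378) = 0.704.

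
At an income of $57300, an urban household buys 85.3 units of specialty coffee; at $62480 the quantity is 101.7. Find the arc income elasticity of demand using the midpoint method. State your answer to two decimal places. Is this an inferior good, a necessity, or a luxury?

2.03 (luxury)

ΔQ = 101.7 − 85.3 = 16.4; midpoint Q̄ = (85.3 + 101.7)/2 = 93.5.
ΔI = 62480 − 57300 = 5180; midpoint Ī = (57300 + 62480)/2 = 59890.
η = (ΔQ/Q̄) ÷ (ΔI/Ī) = (16.4/93.5) ÷ (5180/59890) = 2.03.
η > 1 ⇒ luxury.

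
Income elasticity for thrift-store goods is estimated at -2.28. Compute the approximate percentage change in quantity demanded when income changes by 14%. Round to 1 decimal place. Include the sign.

-31.9%

%ΔQ ≈ η × %ΔI = -2.28 × 14% = -31.9%.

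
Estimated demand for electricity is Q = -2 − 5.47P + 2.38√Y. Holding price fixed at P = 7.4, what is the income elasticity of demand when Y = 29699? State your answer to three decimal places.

At P = 7.4, Y = 29699: Q = 367.677.
Holding P constant, ∂Q/∂Y = 2.38/(2√Y) = 0.0069052.
η_Y = (∂Q/∂Y)·(Y/Q) = 0.0069052 × (29699/367.677) = 0.558.

0.558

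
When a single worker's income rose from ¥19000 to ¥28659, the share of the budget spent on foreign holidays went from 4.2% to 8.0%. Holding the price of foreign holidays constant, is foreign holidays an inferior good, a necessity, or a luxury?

The budget share rises as income rises, so η > 1.

luxury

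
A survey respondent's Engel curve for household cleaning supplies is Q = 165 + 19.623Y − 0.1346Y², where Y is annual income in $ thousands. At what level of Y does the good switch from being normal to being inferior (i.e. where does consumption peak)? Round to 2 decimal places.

dQ/dY = 19.623 − 0.2692Y.
The good is inferior where dQ/dY < 0. Setting dQ/dY = 0 gives Y = 19.623 / 0.2692 = 72.89.

72.89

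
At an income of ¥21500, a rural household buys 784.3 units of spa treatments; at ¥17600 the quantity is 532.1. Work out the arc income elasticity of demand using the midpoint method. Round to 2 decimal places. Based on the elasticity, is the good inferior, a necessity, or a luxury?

ΔQ = 532.1 − 784.3 = -252.2; midpoint Q̄ = (784.3 + 532.1)/2 = 658.2.
ΔI = 17600 − 21500 = -3900; midpoint Ī = (21500 + 17600)/2 = 19550.
η = (ΔQ/Q̄) ÷ (ΔI/Ī) = (-252.2/658.2) ÷ (-3900/19550) = 1.92.
η > 1 ⇒ luxury.

1.92 (luxury)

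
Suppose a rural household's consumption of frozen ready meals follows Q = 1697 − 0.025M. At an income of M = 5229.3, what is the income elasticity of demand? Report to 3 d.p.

-0.083

At M = 5229.3: Q = 1566.268.
dQ/dM = −0.025.
η = (dQ/dM)·(M/Q) = -0.025 × (5229.3/1566.268) = -0.083.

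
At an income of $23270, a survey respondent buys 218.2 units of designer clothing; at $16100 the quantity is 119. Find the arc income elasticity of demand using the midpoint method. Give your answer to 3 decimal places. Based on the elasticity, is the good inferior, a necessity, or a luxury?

1.615 (luxury)

ΔQ = 119 − 218.2 = -99.2; midpoint Q̄ = (218.2 + 119)/2 = 168.6.
ΔI = 16100 − 23270 = -7170; midpoint Ī = (23270 + 16100)/2 = 19685.
η = (ΔQ/Q̄) ÷ (ΔI/Ī) = (-99.2/168.6) ÷ (-7170/19685) = 1.615.
η > 1 ⇒ luxury.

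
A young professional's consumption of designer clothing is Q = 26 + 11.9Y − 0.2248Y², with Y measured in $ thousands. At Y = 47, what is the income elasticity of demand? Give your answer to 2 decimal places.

At Y = 47: Q = 88.7168.
dQ/dY = 11.9 − 0.4496Y = -9.23120.
η = (dQ/dY)·(Y/Q) = -9.23120 × (47/88.7168) = -4.89.

-4.89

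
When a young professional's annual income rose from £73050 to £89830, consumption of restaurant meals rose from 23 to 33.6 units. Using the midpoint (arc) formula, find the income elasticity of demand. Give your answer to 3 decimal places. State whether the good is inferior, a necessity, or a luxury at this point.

1.818 (luxury)

ΔQ = 33.6 − 23 = 10.6; midpoint Q̄ = (23 + 33.6)/2 = 28.3.
ΔI = 89830 − 73050 = 16780; midpoint Ī = (73050 + 89830)/2 = 81440.
η = (ΔQ/Q̄) ÷ (ΔI/Ī) = (10.6/28.3) ÷ (16780/81440) = 1.818.
η > 1 ⇒ luxury.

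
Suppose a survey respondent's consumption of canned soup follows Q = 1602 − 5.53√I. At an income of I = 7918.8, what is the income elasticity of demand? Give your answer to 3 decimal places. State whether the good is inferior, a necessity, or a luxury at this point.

-0.222 (inferior good)

At I = 7918.8: Q = 1109.898.
dQ/dI = -5.53/(2√I) = -0.0310717 at this income.
η = (dQ/dI)·(I/Q) = -0.0310717 × (7918.8/1109.898) = -0.222.
Since η < 0, the good is an inferior good.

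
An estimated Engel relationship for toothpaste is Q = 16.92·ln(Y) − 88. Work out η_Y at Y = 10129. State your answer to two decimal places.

At Y = 10129: Q = 68.056.
dQ/dY = 16.92/Y = 0.00167045 at this income.
η = (dQ/dY)·(Y/Q) = 0.00167045 × (10129/68.056) = 0.25.

0.25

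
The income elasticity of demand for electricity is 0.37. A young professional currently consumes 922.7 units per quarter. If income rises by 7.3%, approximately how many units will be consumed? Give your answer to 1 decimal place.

947.6

%ΔQ ≈ η × %ΔI = 0.37 × 7.3% = 2.701%.
New Q ≈ 922.7 × (1 + 0.02701) = 947.6.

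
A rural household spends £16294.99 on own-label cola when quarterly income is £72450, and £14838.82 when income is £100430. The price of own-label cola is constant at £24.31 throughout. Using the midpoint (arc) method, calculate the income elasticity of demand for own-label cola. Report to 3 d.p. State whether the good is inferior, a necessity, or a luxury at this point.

-0.289 (inferior good)

With a constant price, Q₁ = 16294.99/24.31 = 670.300 and Q₂ = 14838.82/24.31 = 610.400 (equivalently, work directly with expenditure since P cancels).
Midpoint %ΔQ = (14838.82 − 16294.99)/15566.91 = -0.09354; midpoint %ΔI = (100430 − 72450)/86440 = 0.32369.
η = -0.09354 / 0.32369 = -0.289.
η < 0 ⇒ inferior good.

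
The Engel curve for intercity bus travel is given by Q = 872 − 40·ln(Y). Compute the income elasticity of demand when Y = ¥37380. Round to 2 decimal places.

-0.09

At Y = 37380: Q = 450.844.
dQ/dY = -40/Y = -0.00107009 at this income.
η = (dQ/dY)·(Y/Q) = -0.00107009 × (37380/450.844) = -0.09.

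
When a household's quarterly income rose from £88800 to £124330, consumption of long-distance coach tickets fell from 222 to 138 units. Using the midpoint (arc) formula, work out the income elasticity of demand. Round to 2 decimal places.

ΔQ = 138 − 222 = -84; midpoint Q̄ = (222 + 138)/2 = 180.
ΔI = 124330 − 88800 = 35530; midpoint Ī = (88800 + 124330)/2 = 106565.
η = (ΔQ/Q̄) ÷ (ΔI/Ī) = (-84/180) ÷ (35530/106565) = -1.40.

-1.40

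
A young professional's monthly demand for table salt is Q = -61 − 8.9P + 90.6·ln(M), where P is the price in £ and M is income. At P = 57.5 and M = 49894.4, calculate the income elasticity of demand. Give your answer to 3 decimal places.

At P = 57.5, M = 49894.4: Q = 407.330.
Holding P constant, ∂Q/∂M = 90.6/M = 0.00181584.
η_M = (∂Q/∂M)·(M/Q) = 0.00181584 × (49894.4/407.330) = 0.222.

0.222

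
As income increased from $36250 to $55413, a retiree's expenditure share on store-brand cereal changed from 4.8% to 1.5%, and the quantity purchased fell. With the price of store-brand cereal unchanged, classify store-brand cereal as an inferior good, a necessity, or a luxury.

inferior good

Quantity demanded falls as income rises, so η < 0.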